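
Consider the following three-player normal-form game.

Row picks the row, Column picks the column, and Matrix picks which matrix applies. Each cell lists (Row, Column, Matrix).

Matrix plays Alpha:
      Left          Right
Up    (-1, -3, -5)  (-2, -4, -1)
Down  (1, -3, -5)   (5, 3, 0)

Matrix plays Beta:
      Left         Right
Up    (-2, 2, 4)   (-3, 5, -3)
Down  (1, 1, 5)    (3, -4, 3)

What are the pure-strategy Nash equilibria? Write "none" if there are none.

Row against (Left, Alpha): payoffs -1, 1 → best response Down.
Row against (Left, Beta): payoffs -2, 1 → best response Down.
Row against (Right, Alpha): payoffs -2, 5 → best response Down.
Row against (Right, Beta): payoffs -3, 3 → best response Down.
Column against (Up, Alpha): payoffs -3, -4 → best response Left.
Column against (Up, Beta): payoffs 2, 5 → best response Right.
Column against (Down, Alpha): payoffs -3, 3 → best response Right.
Column against (Down, Beta): payoffs 1, -4 → best response Left.
Matrix against (Up, Left): payoffs -5, 4 → best response Beta.
Matrix against (Up, Right): payoffs -1, -3 → best response Alpha.
Matrix against (Down, Left): payoffs -5, 5 → best response Beta.
Matrix against (Down, Right): payoffs 0, 3 → best response Beta.
Mutual best responses: (Down, Left, Beta).

The unique pure-strategy Nash equilibrium is (Down, Left, Beta).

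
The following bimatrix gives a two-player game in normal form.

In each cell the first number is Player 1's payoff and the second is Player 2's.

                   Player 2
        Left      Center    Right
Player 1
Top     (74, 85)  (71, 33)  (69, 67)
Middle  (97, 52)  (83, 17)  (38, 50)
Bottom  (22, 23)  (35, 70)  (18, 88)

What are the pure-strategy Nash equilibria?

(Middle, Left)

Player 1 against Left: payoffs 74, 97, 22 → best response Middle.
Player 1 against Center: payoffs 71, 83, 35 → best response Middle.
Player 1 against Right: payoffs 69, 38, 18 → best response Top.
Player 2 against Top: payoffs 85, 33, 67 → best response Left.
Player 2 against Middle: payoffs 52, 17, 50 → best response Left.
Player 2 against Bottom: payoffs 23, 70, 88 → best response Right.
Mutual best responses: (Middle, Left).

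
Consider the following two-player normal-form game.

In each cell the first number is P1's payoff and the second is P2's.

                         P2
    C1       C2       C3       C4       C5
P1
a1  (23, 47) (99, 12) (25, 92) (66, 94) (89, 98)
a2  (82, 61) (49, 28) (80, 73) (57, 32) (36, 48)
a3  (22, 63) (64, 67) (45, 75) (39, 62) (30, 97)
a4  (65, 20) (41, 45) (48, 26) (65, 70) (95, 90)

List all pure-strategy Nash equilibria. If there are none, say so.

(a1, C1): P1 can switch to a2 (23 → 82). Not NE.
(a1, C2): P2 can switch to C1 (12 → 47). Not NE.
(a1, C3): P1 can switch to a2 (25 → 80). Not NE.
(a1, C4): P2 can switch to C5 (94 → 98). Not NE.
(a1, C5): P1 can switch to a4 (89 → 95). Not NE.
(a2, C1): P2 can switch to C3 (61 → 73). Not NE.
(a2, C3): P1 gets 80, best alternative 48; P2 gets 73, best alternative 61. No profitable deviation — NE.
(a4, C5): P1 gets 95, best alternative 89; P2 gets 90, best alternative 70. No profitable deviation — NE.
(The remaining 12 profiles each have a profitable deviation by the same check.)

(a2, C3) and (a4, C5)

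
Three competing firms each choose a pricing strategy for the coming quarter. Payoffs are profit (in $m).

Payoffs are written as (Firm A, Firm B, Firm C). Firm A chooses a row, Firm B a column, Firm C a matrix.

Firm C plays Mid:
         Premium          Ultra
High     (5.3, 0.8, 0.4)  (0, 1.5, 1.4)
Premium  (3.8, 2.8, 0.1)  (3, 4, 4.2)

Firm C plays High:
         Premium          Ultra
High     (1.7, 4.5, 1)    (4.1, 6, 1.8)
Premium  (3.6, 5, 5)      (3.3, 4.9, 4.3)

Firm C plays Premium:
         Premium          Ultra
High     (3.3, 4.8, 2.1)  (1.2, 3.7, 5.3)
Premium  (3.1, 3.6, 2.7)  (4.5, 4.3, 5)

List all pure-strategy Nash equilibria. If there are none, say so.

Check each profile: it is a Nash equilibrium iff no player can strictly gain by switching unilaterally.
(High, Premium, Mid): Firm B can switch to Ultra (0.8 → 1.5). Not NE.
(High, Premium, High): Firm A can switch to Premium (1.7 → 3.6). Not NE.
(High, Premium, Premium): Firm A gets 3.3, best alternative 3.1; Firm B gets 4.8, best alternative 3.7; Firm C gets 2.1, best alternative 1. No profitable deviation — NE.
(High, Ultra, Mid): Firm A can switch to Premium (0 → 3). Not NE.
(High, Ultra, High): Firm C can switch to Premium (1.8 → 5.3). Not NE.
(High, Ultra, Premium): Firm A can switch to Premium (1.2 → 4.5). Not NE.
(Premium, Premium, Mid): Firm A can switch to High (3.8 → 5.3). Not NE.
(Premium, Premium, High): Firm A gets 3.6, best alternative 1.7; Firm B gets 5, best alternative 4.9; Firm C gets 5, best alternative 2.7. No profitable deviation — NE.
(Premium, Premium, Premium): Firm A can switch to High (3.1 → 3.3). Not NE.
(Premium, Ultra, Mid): Firm C can switch to High (4.2 → 4.3). Not NE.
(Premium, Ultra, Premium): Firm A gets 4.5, best alternative 1.2; Firm B gets 4.3, best alternative 3.6; Firm C gets 5, best alternative 4.3. No profitable deviation — NE.
(The remaining 1 profile has a profitable deviation by the same check.)

The pure Nash equilibria are (High, Premium, Premium) and (Premium, Premium, High) and (Premium, Ultra, Premium).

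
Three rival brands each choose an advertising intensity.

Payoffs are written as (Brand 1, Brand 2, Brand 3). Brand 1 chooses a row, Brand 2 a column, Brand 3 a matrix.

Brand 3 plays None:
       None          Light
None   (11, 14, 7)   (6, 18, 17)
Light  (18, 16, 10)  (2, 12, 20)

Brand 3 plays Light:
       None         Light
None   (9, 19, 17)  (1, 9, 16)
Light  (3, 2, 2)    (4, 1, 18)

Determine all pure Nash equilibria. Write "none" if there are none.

For each strategy profile, look for a profitable unilateral deviation.
(None, None, None): Brand 1 can switch to Light (11 → 18). Not NE.
(None, None, Light): Brand 1 gets 9, best alternative 3; Brand 2 gets 19, best alternative 9; Brand 3 gets 17, best alternative 7. No profitable deviation — NE.
(None, Light, None): Brand 1 gets 6, best alternative 2; Brand 2 gets 18, best alternative 14; Brand 3 gets 17, best alternative 16. No profitable deviation — NE.
(None, Light, Light): Brand 1 can switch to Light (1 → 4). Not NE.
(Light, None, None): Brand 1 gets 18, best alternative 11; Brand 2 gets 16, best alternative 12; Brand 3 gets 10, best alternative 2. No profitable deviation — NE.
(Light, None, Light): Brand 1 can switch to None (3 → 9). Not NE.
(Light, Light, None): Brand 1 can switch to None (2 → 6). Not NE.
(Light, Light, Light): Brand 2 can switch to None (1 → 2). Not NE.

Pure-strategy Nash equilibria: (None, None, Light) and (None, Light, None) and (Light, None, None)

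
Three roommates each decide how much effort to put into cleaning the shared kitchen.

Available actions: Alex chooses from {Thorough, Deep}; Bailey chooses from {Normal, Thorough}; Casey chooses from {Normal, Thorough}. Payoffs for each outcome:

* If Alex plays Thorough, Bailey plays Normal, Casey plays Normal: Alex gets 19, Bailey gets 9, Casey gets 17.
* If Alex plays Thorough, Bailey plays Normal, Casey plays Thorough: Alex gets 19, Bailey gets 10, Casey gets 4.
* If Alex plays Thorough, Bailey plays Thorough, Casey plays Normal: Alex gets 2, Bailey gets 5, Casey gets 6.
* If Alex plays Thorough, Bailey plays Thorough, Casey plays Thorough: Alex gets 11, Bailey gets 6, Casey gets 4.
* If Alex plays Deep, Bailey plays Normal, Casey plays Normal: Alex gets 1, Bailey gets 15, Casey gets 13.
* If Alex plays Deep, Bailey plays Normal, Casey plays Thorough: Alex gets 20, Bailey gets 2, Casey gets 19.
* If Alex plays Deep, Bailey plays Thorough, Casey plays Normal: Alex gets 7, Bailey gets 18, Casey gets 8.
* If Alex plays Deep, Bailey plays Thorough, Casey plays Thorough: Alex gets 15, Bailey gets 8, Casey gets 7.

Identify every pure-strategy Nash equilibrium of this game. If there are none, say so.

(Thorough, Normal, Normal), (Deep, Thorough, Normal)

(Thorough, Normal, Normal): Alex gets 19, best alternative 1; Bailey gets 9, best alternative 5; Casey gets 17, best alternative 4. No profitable deviation — NE.
(Thorough, Normal, Thorough): Alex can switch to Deep (19 → 20). Not NE.
(Thorough, Thorough, Normal): Alex can switch to Deep (2 → 7). Not NE.
(Thorough, Thorough, Thorough): Alex can switch to Deep (11 → 15). Not NE.
(Deep, Normal, Normal): Alex can switch to Thorough (1 → 19). Not NE.
(Deep, Normal, Thorough): Bailey can switch to Thorough (2 → 8). Not NE.
(Deep, Thorough, Normal): Alex gets 7, best alternative 2; Bailey gets 18, best alternative 15; Casey gets 8, best alternative 7. No profitable deviation — NE.
(Deep, Thorough, Thorough): Casey can switch to Normal (7 → 8). Not NE.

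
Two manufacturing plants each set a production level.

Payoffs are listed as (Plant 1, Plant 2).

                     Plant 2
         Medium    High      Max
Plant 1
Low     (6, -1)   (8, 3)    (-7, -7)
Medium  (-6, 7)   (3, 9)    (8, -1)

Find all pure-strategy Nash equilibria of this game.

Pure NE: (Low, High)

For each strategy profile, look for a profitable unilateral deviation.
(Low, Medium): Plant 2 can switch to High (-1 → 3). Not NE.
(Low, High): Plant 1 gets 8, best alternative 3; Plant 2 gets 3, best alternative -1. No profitable deviation — NE.
(Low, Max): Plant 1 can switch to Medium (-7 → 8). Not NE.
(Medium, Medium): Plant 1 can switch to Low (-6 → 6). Not NE.
(Medium, High): Plant 1 can switch to Low (3 → 8). Not NE.
(Medium, Max): Plant 2 can switch to Medium (-1 → 7). Not NE.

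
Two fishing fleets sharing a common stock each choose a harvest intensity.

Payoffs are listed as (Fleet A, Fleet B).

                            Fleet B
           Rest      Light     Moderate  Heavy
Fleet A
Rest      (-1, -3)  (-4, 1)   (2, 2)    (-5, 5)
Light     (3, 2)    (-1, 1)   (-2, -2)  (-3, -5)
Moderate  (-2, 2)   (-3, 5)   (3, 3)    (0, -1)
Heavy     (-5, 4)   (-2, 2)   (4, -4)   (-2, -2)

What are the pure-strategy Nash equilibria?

(Rest, Rest): Fleet A can switch to Light (-1 → 3). Not NE.
(Rest, Light): Fleet A can switch to Light (-4 → -1). Not NE.
(Rest, Moderate): Fleet A can switch to Moderate (2 → 3). Not NE.
(Rest, Heavy): Fleet A can switch to Light (-5 → -3). Not NE.
(Light, Rest): Fleet A gets 3, best alternative -1; Fleet B gets 2, best alternative 1. No profitable deviation — NE.
(Light, Light): Fleet B can switch to Rest (1 → 2). Not NE.
(Light, Moderate): Fleet A can switch to Rest (-2 → 2). Not NE.
(The remaining 9 profiles each have a profitable deviation by the same check.)

Pure NE: (Light, Rest)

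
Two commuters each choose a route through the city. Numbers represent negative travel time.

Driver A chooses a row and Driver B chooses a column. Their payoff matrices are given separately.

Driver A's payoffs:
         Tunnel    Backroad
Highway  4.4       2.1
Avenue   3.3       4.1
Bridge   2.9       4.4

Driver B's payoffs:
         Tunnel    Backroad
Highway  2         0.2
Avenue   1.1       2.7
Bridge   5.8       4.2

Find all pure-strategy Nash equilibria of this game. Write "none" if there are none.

The unique pure-strategy Nash equilibrium is (Highway, Tunnel).

Driver A against Tunnel: payoffs 4.4, 3.3, 2.9 → best response Highway.
Driver A against Backroad: payoffs 2.1, 4.1, 4.4 → best response Bridge.
Driver B against Highway: payoffs 2, 0.2 → best response Tunnel.
Driver B against Avenue: payoffs 1.1, 2.7 → best response Backroad.
Driver B against Bridge: payoffs 5.8, 4.2 → best response Tunnel.
Mutual best responses: (Highway, Tunnel).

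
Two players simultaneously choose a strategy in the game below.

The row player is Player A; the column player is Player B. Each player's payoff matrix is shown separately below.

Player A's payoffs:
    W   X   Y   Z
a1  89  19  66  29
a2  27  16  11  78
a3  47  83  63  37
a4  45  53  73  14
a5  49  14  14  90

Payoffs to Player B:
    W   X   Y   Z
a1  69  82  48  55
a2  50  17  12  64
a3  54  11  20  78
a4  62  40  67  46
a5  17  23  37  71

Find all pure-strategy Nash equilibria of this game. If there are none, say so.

(a1, W): Player B can switch to X (69 → 82). Not NE.
(a1, X): Player A can switch to a3 (19 → 83). Not NE.
(a1, Y): Player A can switch to a4 (66 → 73). Not NE.
(a1, Z): Player A can switch to a2 (29 → 78). Not NE.
(a2, W): Player A can switch to a1 (27 → 89). Not NE.
(a2, X): Player A can switch to a1 (16 → 19). Not NE.
(a2, Y): Player A can switch to a1 (11 → 66). Not NE.
(a2, Z): Player A can switch to a5 (78 → 90). Not NE.
(a4, Y): Player A gets 73, best alternative 66; Player B gets 67, best alternative 62. No profitable deviation — NE.
(a5, Z): Player A gets 90, best alternative 78; Player B gets 71, best alternative 37. No profitable deviation — NE.
(The remaining 10 profiles each have a profitable deviation by the same check.)

The pure Nash equilibria are (a4, Y) and (a5, Z).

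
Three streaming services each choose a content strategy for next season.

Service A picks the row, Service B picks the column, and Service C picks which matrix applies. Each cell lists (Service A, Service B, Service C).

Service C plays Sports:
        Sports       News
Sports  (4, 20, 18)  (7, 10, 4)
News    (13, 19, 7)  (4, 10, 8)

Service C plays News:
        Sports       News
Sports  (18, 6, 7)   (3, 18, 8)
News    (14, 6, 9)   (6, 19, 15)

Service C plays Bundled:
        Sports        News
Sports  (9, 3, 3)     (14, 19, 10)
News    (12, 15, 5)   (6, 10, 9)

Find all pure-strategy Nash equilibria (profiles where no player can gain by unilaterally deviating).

(Sports, Sports, Sports): Service A can switch to News (4 → 13). Not NE.
(Sports, Sports, News): Service B can switch to News (6 → 18). Not NE.
(Sports, Sports, Bundled): Service A can switch to News (9 → 12). Not NE.
(Sports, News, Sports): Service B can switch to Sports (10 → 20). Not NE.
(Sports, News, News): Service A can switch to News (3 → 6). Not NE.
(Sports, News, Bundled): Service A gets 14, best alternative 6; Service B gets 19, best alternative 3; Service C gets 10, best alternative 8. No profitable deviation — NE.
(News, Sports, Sports): Service C can switch to News (7 → 9). Not NE.
(News, News, News): Service A gets 6, best alternative 3; Service B gets 19, best alternative 6; Service C gets 15, best alternative 9. No profitable deviation — NE.
(The remaining 4 profiles each have a profitable deviation by the same check.)

(Sports, News, Bundled), (News, News, News)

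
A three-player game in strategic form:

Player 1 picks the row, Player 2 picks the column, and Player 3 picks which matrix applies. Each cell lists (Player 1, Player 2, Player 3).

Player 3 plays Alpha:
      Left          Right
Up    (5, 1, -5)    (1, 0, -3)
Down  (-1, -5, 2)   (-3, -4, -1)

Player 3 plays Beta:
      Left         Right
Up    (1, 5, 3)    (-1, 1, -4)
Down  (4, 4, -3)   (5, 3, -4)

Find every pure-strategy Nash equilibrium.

This game has no pure Nash equilibrium.

Check each profile: it is a Nash equilibrium iff no player can strictly gain by switching unilaterally.
(Up, Left, Alpha): Player 3 can switch to Beta (-5 → 3). Not NE.
(Up, Left, Beta): Player 1 can switch to Down (1 → 4). Not NE.
(Up, Right, Alpha): Player 2 can switch to Left (0 → 1). Not NE.
(Up, Right, Beta): Player 1 can switch to Down (-1 → 5). Not NE.
(Down, Left, Alpha): Player 1 can switch to Up (-1 → 5). Not NE.
(Down, Left, Beta): Player 3 can switch to Alpha (-3 → 2). Not NE.
(The remaining 2 profiles each have a profitable deviation by the same check.)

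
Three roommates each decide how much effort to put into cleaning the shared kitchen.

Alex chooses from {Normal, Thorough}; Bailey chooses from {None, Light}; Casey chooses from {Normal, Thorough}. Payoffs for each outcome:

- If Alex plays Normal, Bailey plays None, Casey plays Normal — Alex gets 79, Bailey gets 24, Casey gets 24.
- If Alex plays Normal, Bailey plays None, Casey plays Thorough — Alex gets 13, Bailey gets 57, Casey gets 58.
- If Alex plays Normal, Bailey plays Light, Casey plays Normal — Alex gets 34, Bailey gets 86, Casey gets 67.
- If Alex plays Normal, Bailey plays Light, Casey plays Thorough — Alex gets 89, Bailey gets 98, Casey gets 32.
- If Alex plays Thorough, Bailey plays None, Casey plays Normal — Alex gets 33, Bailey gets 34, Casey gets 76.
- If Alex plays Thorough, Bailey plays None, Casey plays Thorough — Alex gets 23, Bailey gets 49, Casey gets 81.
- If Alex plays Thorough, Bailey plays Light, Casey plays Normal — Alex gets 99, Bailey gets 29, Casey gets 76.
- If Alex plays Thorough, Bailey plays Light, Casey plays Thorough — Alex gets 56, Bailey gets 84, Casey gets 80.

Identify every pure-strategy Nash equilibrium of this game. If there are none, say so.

Alex against (None, Normal): payoffs 79, 33 → best response Normal.
Alex against (None, Thorough): payoffs 13, 23 → best response Thorough.
Alex against (Light, Normal): payoffs 34, 99 → best response Thorough.
Alex against (Light, Thorough): payoffs 89, 56 → best response Normal.
Bailey against (Normal, Normal): payoffs 24, 86 → best response Light.
Bailey against (Normal, Thorough): payoffs 57, 98 → best response Light.
Bailey against (Thorough, Normal): payoffs 34, 29 → best response None.
Bailey against (Thorough, Thorough): payoffs 49, 84 → best response Light.
Casey against (Normal, None): payoffs 24, 58 → best response Thorough.
Casey against (Normal, Light): payoffs 67, 32 → best response Normal.
Casey against (Thorough, None): payoffs 76, 81 → best response Thorough.
Casey against (Thorough, Light): payoffs 76, 80 → best response Thorough.
No profile is a mutual best response for all players.

No pure-strategy Nash equilibrium.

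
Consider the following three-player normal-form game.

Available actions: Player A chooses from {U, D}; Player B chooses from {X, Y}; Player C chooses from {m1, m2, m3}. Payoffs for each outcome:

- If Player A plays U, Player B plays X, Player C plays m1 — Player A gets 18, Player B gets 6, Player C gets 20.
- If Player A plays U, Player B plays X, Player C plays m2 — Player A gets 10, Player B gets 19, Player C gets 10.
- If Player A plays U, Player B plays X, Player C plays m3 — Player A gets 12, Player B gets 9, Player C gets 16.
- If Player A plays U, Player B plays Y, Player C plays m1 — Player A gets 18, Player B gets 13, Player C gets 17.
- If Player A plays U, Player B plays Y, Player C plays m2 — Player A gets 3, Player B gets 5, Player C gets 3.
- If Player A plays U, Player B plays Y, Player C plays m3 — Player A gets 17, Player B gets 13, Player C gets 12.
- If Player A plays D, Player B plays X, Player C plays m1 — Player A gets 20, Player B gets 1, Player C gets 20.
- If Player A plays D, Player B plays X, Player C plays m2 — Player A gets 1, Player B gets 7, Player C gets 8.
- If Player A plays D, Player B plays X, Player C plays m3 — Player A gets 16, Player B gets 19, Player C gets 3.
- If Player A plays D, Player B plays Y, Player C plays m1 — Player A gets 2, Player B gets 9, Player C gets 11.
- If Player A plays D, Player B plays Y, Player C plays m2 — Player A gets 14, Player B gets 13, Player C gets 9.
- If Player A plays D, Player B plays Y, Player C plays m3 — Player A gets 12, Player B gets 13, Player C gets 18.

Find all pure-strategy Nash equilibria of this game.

(U, Y, m1)

(U, X, m1): Player A can switch to D (18 → 20). Not NE.
(U, X, m2): Player C can switch to m1 (10 → 20). Not NE.
(U, X, m3): Player A can switch to D (12 → 16). Not NE.
(U, Y, m1): Player A gets 18, best alternative 2; Player B gets 13, best alternative 6; Player C gets 17, best alternative 12. No profitable deviation — NE.
(U, Y, m2): Player A can switch to D (3 → 14). Not NE.
(U, Y, m3): Player C can switch to m1 (12 → 17). Not NE.
(D, X, m1): Player B can switch to Y (1 → 9). Not NE.
(D, X, m2): Player A can switch to U (1 → 10). Not NE.
(D, X, m3): Player C can switch to m1 (3 → 20). Not NE.
(The remaining 3 profiles each have a profitable deviation by the same check.)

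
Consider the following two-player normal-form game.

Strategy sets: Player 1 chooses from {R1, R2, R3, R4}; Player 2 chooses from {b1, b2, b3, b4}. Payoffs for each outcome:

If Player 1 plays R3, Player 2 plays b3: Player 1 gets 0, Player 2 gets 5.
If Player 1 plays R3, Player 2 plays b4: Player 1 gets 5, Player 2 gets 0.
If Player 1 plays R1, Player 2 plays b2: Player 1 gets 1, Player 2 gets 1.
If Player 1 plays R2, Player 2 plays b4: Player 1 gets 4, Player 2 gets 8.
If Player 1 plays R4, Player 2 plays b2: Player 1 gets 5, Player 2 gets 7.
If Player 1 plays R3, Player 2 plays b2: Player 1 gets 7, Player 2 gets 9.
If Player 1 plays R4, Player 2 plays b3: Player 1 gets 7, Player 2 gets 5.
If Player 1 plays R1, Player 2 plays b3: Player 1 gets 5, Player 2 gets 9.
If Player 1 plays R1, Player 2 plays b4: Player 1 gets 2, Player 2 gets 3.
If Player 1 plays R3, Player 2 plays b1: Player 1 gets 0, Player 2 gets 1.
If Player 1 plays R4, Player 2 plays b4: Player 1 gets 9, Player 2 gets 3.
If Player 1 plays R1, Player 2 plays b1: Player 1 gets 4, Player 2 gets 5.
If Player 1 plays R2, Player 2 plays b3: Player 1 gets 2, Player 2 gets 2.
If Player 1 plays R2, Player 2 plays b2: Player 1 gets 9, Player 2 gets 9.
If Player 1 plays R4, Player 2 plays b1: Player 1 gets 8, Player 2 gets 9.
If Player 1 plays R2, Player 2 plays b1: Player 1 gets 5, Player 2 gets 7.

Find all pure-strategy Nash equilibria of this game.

(R2, b2) and (R4, b1)

Player 1 against b1: payoffs 4, 5, 0, 8 → best response R4.
Player 1 against b2: payoffs 1, 9, 7, 5 → best response R2.
Player 1 against b3: payoffs 5, 2, 0, 7 → best response R4.
Player 1 against b4: payoffs 2, 4, 5, 9 → best response R4.
Player 2 against R1: payoffs 5, 1, 9, 3 → best response b3.
Player 2 against R2: payoffs 7, 9, 2, 8 → best response b2.
Player 2 against R3: payoffs 1, 9, 5, 0 → best response b2.
Player 2 against R4: payoffs 9, 7, 5, 3 → best response b1.
Mutual best responses: (R2, b2); (R4, b1).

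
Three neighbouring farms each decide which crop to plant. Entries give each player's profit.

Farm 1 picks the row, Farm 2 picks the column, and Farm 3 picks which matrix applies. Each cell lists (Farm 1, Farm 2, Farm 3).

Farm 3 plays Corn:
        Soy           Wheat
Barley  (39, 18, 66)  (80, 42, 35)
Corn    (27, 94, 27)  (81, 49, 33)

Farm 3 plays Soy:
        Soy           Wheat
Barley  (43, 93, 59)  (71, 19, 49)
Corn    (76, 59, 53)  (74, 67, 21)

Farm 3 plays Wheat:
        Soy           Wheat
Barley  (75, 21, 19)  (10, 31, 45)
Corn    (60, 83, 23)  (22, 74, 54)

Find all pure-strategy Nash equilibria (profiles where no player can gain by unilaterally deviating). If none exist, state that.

Check each profile: it is a Nash equilibrium iff no player can strictly gain by switching unilaterally.
(Barley, Soy, Corn): Farm 2 can switch to Wheat (18 → 42). Not NE.
(Barley, Soy, Soy): Farm 1 can switch to Corn (43 → 76). Not NE.
(Barley, Soy, Wheat): Farm 2 can switch to Wheat (21 → 31). Not NE.
(Barley, Wheat, Corn): Farm 1 can switch to Corn (80 → 81). Not NE.
(Barley, Wheat, Soy): Farm 1 can switch to Corn (71 → 74). Not NE.
(Barley, Wheat, Wheat): Farm 1 can switch to Corn (10 → 22). Not NE.
(The remaining 6 profiles each have a profitable deviation by the same check.)

This game has no pure Nash equilibrium.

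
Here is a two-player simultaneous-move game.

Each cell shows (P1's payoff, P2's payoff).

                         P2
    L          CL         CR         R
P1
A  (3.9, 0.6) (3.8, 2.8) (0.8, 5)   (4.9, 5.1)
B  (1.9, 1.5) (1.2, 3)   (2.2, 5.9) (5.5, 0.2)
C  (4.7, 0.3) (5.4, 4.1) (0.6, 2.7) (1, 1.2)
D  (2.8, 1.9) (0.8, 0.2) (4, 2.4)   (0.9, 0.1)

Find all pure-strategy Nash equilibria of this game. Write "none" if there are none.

Pure-strategy Nash equilibria: (C, CL), (D, CR)

P1 against L: payoffs 3.9, 1.9, 4.7, 2.8 → best response C.
P1 against CL: payoffs 3.8, 1.2, 5.4, 0.8 → best response C.
P1 against CR: payoffs 0.8, 2.2, 0.6, 4 → best response D.
P1 against R: payoffs 4.9, 5.5, 1, 0.9 → best response B.
P2 against A: payoffs 0.6, 2.8, 5, 5.1 → best response R.
P2 against B: payoffs 1.5, 3, 5.9, 0.2 → best response CR.
P2 against C: payoffs 0.3, 4.1, 2.7, 1.2 → best response CL.
P2 against D: payoffs 1.9, 0.2, 2.4, 0.1 → best response CR.
Mutual best responses: (C, CL); (D, CR).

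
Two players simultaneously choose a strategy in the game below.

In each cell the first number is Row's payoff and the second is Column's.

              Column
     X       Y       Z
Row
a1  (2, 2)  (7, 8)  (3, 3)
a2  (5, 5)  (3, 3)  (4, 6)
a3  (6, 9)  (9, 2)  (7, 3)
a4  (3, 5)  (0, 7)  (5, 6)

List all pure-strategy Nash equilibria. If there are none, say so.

Row against X: payoffs 2, 5, 6, 3 → best response a3.
Row against Y: payoffs 7, 3, 9, 0 → best response a3.
Row against Z: payoffs 3, 4, 7, 5 → best response a3.
Column against a1: payoffs 2, 8, 3 → best response Y.
Column against a2: payoffs 5, 3, 6 → best response Z.
Column against a3: payoffs 9, 2, 3 → best response X.
Column against a4: payoffs 5, 7, 6 → best response Y.
Mutual best responses: (a3, X).

The unique pure-strategy Nash equilibrium is (a3, X).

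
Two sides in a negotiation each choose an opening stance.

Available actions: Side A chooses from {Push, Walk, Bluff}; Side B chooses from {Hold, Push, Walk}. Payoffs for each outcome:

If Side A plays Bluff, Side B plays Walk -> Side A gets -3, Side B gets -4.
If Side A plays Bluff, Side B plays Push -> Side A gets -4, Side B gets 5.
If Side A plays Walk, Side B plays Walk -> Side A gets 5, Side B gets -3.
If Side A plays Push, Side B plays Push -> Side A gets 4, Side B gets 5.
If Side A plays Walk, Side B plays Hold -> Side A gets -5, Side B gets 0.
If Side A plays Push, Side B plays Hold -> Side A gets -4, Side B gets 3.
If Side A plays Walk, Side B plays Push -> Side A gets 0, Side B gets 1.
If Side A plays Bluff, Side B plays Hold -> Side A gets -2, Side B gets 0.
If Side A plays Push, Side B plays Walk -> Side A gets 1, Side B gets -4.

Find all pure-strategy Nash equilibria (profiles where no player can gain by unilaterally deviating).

(Push, Push)

(Push, Hold): Side A can switch to Bluff (-4 → -2). Not NE.
(Push, Push): Side A gets 4, best alternative 0; Side B gets 5, best alternative 3. No profitable deviation — NE.
(Push, Walk): Side A can switch to Walk (1 → 5). Not NE.
(Walk, Hold): Side A can switch to Push (-5 → -4). Not NE.
(Walk, Push): Side A can switch to Push (0 → 4). Not NE.
(Walk, Walk): Side B can switch to Hold (-3 → 0). Not NE.
(Bluff, Hold): Side B can switch to Push (0 → 5). Not NE.
(The remaining 2 profiles each have a profitable deviation by the same check.)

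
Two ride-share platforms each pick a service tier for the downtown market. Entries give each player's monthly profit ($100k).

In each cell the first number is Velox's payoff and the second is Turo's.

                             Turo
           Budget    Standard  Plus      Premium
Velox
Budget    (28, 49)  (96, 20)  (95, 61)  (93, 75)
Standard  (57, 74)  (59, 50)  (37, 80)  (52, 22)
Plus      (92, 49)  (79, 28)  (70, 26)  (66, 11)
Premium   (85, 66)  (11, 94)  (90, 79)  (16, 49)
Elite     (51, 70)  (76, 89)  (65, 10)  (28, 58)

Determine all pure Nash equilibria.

The pure Nash equilibria are (Budget, Premium) and (Plus, Budget).

Velox against Budget: payoffs 28, 57, 92, 85, 51 → best response Plus.
Velox against Standard: payoffs 96, 59, 79, 11, 76 → best response Budget.
Velox against Plus: payoffs 95, 37, 70, 90, 65 → best response Budget.
Velox against Premium: payoffs 93, 52, 66, 16, 28 → best response Budget.
Turo against Budget: payoffs 49, 20, 61, 75 → best response Premium.
Turo against Standard: payoffs 74, 50, 80, 22 → best response Plus.
Turo against Plus: payoffs 49, 28, 26, 11 → best response Budget.
Turo against Premium: payoffs 66, 94, 79, 49 → best response Standard.
Turo against Elite: payoffs 70, 89, 10, 58 → best response Standard.
Mutual best responses: (Budget, Premium); (Plus, Budget).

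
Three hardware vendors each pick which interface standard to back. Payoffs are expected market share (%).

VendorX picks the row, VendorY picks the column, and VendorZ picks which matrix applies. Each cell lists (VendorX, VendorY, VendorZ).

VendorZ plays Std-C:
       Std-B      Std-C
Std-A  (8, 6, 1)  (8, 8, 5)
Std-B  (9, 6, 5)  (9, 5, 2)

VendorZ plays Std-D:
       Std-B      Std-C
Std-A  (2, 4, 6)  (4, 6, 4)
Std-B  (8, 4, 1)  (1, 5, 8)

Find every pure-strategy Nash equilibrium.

The unique pure-strategy Nash equilibrium is (Std-B, Std-B, Std-C).

VendorX against (Std-B, Std-C): payoffs 8, 9 → best response Std-B.
VendorX against (Std-B, Std-D): payoffs 2, 8 → best response Std-B.
VendorX against (Std-C, Std-C): payoffs 8, 9 → best response Std-B.
VendorX against (Std-C, Std-D): payoffs 4, 1 → best response Std-A.
VendorY against (Std-A, Std-C): payoffs 6, 8 → best response Std-C.
VendorY against (Std-A, Std-D): payoffs 4, 6 → best response Std-C.
VendorY against (Std-B, Std-C): payoffs 6, 5 → best response Std-B.
VendorY against (Std-B, Std-D): payoffs 4, 5 → best response Std-C.
VendorZ against (Std-A, Std-B): payoffs 1, 6 → best response Std-D.
VendorZ against (Std-A, Std-C): payoffs 5, 4 → best response Std-C.
VendorZ against (Std-B, Std-B): payoffs 5, 1 → best response Std-C.
VendorZ against (Std-B, Std-C): payoffs 2, 8 → best response Std-D.
Mutual best responses: (Std-B, Std-B, Std-C).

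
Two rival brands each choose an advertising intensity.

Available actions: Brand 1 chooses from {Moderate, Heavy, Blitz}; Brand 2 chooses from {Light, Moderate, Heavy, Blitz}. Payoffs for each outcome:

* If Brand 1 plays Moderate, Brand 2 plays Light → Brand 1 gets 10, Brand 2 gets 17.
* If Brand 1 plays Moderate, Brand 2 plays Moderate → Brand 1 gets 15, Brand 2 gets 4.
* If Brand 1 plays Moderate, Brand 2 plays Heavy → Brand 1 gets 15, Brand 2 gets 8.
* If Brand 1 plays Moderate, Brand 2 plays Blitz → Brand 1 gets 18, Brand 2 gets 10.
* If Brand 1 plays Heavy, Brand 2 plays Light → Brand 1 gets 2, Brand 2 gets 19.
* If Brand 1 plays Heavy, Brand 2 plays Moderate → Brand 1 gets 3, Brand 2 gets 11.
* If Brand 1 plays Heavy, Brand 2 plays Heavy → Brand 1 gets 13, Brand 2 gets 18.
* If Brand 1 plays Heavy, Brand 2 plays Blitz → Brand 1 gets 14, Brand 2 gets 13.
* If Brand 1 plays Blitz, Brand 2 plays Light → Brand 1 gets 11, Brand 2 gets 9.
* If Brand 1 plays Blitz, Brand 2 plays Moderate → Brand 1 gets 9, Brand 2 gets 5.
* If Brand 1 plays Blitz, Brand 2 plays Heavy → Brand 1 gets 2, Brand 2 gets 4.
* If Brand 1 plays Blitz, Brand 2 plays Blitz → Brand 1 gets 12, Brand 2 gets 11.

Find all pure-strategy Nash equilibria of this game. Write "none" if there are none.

For each player, find the best response to each opponent profile; mutual best responses are the pure NE.
Brand 1 against Light: payoffs 10, 2, 11 → best response Blitz.
Brand 1 against Moderate: payoffs 15, 3, 9 → best response Moderate.
Brand 1 against Heavy: payoffs 15, 13, 2 → best response Moderate.
Brand 1 against Blitz: payoffs 18, 14, 12 → best response Moderate.
Brand 2 against Moderate: payoffs 17, 4, 8, 10 → best response Light.
Brand 2 against Heavy: payoffs 19, 11, 18, 13 → best response Light.
Brand 2 against Blitz: payoffs 9, 5, 4, 11 → best response Blitz.
No profile is a mutual best response for all players.

This game has no pure Nash equilibrium.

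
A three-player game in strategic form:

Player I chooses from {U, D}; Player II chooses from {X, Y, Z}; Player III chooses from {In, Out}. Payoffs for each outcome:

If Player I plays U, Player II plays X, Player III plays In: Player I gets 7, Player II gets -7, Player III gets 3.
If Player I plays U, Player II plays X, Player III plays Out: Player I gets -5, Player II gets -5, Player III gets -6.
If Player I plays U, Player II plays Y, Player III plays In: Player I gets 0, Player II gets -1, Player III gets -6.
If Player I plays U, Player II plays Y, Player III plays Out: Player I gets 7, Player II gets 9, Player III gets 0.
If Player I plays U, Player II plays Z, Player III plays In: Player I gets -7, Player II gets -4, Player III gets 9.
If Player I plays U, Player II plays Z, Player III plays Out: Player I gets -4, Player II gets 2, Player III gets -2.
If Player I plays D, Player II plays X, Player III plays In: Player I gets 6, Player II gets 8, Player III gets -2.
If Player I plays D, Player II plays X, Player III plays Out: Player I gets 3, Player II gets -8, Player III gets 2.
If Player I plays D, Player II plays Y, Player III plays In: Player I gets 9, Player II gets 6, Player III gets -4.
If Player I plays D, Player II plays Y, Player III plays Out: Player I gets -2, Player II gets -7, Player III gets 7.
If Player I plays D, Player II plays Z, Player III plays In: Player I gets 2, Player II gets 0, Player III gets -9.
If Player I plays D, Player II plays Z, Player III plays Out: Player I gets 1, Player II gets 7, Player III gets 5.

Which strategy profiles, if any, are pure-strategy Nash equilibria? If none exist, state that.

For each strategy profile, look for a profitable unilateral deviation.
(U, X, In): Player II can switch to Y (-7 → -1). Not NE.
(U, X, Out): Player I can switch to D (-5 → 3). Not NE.
(U, Y, In): Player I can switch to D (0 → 9). Not NE.
(U, Y, Out): Player I gets 7, best alternative -2; Player II gets 9, best alternative 2; Player III gets 0, best alternative -6. No profitable deviation — NE.
(U, Z, In): Player I can switch to D (-7 → 2). Not NE.
(U, Z, Out): Player I can switch to D (-4 → 1). Not NE.
(D, X, In): Player I can switch to U (6 → 7). Not NE.
(D, X, Out): Player II can switch to Y (-8 → -7). Not NE.
(D, Y, In): Player II can switch to X (6 → 8). Not NE.
(D, Y, Out): Player I can switch to U (-2 → 7). Not NE.
(D, Z, In): Player II can switch to X (0 → 8). Not NE.
(D, Z, Out): Player I gets 1, best alternative -4; Player II gets 7, best alternative -7; Player III gets 5, best alternative -9. No profitable deviation — NE.

The pure Nash equilibria are (U, Y, Out) and (D, Z, Out).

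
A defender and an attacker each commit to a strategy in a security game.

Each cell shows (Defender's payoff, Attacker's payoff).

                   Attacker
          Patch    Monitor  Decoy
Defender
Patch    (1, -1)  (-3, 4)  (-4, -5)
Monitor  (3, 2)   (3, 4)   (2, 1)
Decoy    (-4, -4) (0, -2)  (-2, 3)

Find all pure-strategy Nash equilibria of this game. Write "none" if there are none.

(Patch, Patch): Defender can switch to Monitor (1 → 3). Not NE.
(Patch, Monitor): Defender can switch to Monitor (-3 → 3). Not NE.
(Patch, Decoy): Defender can switch to Monitor (-4 → 2). Not NE.
(Monitor, Patch): Attacker can switch to Monitor (2 → 4). Not NE.
(Monitor, Monitor): Defender gets 3, best alternative 0; Attacker gets 4, best alternative 2. No profitable deviation — NE.
(Monitor, Decoy): Attacker can switch to Patch (1 → 2). Not NE.
(Decoy, Patch): Defender can switch to Patch (-4 → 1). Not NE.
(Decoy, Monitor): Defender can switch to Monitor (0 → 3). Not NE.
(Decoy, Decoy): Defender can switch to Monitor (-2 → 2). Not NE.

Pure NE: (Monitor, Monitor)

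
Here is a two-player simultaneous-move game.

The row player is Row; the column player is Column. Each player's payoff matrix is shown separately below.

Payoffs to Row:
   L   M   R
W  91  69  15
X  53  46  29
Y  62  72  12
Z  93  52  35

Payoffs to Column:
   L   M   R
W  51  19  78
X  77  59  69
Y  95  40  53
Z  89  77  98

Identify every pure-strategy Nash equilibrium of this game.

The unique pure-strategy Nash equilibrium is (Z, R).

Mark each player's best response to every combination of opponents' strategies; a profile where every player is best-responding is a pure Nash equilibrium.
Row against L: payoffs 91, 53, 62, 93 → best response Z.
Row against M: payoffs 69, 46, 72, 52 → best response Y.
Row against R: payoffs 15, 29, 12, 35 → best response Z.
Column against W: payoffs 51, 19, 78 → best response R.
Column against X: payoffs 77, 59, 69 → best response L.
Column against Y: payoffs 95, 40, 53 → best response L.
Column against Z: payoffs 89, 77, 98 → best response R.
Mutual best responses: (Z, R).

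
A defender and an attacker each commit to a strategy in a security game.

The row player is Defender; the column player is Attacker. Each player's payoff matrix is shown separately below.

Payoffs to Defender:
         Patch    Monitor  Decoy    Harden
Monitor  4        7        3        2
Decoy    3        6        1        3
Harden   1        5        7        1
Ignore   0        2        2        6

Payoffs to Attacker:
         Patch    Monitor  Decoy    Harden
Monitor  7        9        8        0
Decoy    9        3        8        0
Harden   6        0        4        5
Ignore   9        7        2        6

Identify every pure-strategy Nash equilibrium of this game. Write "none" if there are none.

For each player, find the best response to each opponent profile; mutual best responses are the pure NE.
Defender against Patch: payoffs 4, 3, 1, 0 → best response Monitor.
Defender against Monitor: payoffs 7, 6, 5, 2 → best response Monitor.
Defender against Decoy: payoffs 3, 1, 7, 2 → best response Harden.
Defender against Harden: payoffs 2, 3, 1, 6 → best response Ignore.
Attacker against Monitor: payoffs 7, 9, 8, 0 → best response Monitor.
Attacker against Decoy: payoffs 9, 3, 8, 0 → best response Patch.
Attacker against Harden: payoffs 6, 0, 4, 5 → best response Patch.
Attacker against Ignore: payoffs 9, 7, 2, 6 → best response Patch.
Mutual best responses: (Monitor, Monitor).

(Monitor, Monitor)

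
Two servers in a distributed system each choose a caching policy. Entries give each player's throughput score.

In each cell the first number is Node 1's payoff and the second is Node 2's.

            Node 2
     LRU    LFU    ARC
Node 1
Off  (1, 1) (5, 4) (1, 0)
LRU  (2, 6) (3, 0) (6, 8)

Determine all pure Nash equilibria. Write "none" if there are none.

The pure Nash equilibria are (Off, LFU); (LRU, ARC).

Node 1 against LRU: payoffs 1, 2 → best response LRU.
Node 1 against LFU: payoffs 5, 3 → best response Off.
Node 1 against ARC: payoffs 1, 6 → best response LRU.
Node 2 against Off: payoffs 1, 4, 0 → best response LFU.
Node 2 against LRU: payoffs 6, 0, 8 → best response ARC.
Mutual best responses: (Off, LFU); (LRU, ARC).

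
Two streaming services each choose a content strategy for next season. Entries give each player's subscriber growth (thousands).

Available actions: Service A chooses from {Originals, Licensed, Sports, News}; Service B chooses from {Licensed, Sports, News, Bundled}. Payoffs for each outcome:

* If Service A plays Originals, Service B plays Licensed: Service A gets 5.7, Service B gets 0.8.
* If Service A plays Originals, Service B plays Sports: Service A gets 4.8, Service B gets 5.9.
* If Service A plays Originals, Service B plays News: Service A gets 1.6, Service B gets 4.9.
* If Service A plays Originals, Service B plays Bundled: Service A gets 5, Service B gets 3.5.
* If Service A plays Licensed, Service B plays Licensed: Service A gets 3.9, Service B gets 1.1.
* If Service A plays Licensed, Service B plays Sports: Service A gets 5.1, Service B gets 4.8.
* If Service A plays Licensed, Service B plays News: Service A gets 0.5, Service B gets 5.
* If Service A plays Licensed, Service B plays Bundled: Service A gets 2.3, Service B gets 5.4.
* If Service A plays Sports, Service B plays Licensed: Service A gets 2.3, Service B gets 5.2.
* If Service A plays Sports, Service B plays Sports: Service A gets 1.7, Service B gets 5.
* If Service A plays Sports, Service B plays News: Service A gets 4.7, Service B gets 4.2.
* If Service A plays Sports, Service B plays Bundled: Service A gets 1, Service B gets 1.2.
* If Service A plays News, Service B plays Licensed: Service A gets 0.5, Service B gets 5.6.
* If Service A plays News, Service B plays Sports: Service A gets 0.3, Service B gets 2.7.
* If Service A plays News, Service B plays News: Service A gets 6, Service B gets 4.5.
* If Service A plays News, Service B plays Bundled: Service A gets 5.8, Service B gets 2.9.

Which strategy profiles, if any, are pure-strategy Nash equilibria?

Service A against Licensed: payoffs 5.7, 3.9, 2.3, 0.5 → best response Originals.
Service A against Sports: payoffs 4.8, 5.1, 1.7, 0.3 → best response Licensed.
Service A against News: payoffs 1.6, 0.5, 4.7, 6 → best response News.
Service A against Bundled: payoffs 5, 2.3, 1, 5.8 → best response News.
Service B against Originals: payoffs 0.8, 5.9, 4.9, 3.5 → best response Sports.
Service B against Licensed: payoffs 1.1, 4.8, 5, 5.4 → best response Bundled.
Service B against Sports: payoffs 5.2, 5, 4.2, 1.2 → best response Licensed.
Service B against News: payoffs 5.6, 2.7, 4.5, 2.9 → best response Licensed.
No profile is a mutual best response for all players.

There is no pure-strategy Nash equilibrium.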